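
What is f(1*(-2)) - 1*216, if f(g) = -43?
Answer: -259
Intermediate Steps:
f(1*(-2)) - 1*216 = -43 - 1*216 = -43 - 216 = -259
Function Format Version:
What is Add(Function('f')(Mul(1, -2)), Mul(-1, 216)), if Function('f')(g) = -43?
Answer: -259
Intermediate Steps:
Add(Function('f')(Mul(1, -2)), Mul(-1, 216)) = Add(-43, Mul(-1, 216)) = Add(-43, -216) = -259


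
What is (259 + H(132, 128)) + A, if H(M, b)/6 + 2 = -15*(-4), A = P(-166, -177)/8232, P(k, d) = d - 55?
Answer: 624574/1029 ≈ 606.97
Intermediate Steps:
P(k, d) = -55 + d
A = -29/1029 (A = (-55 - 177)/8232 = -232*1/8232 = -29/1029 ≈ -0.028183)
H(M, b) = 348 (H(M, b) = -12 + 6*(-15*(-4)) = -12 + 6*60 = -12 + 360 = 348)
(259 + H(132, 128)) + A = (259 + 348) - 29/1029 = 607 - 29/1029 = 624574/1029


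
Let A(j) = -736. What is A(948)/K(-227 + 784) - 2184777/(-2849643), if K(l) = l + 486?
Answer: 20153907/330241961 ≈ 0.061028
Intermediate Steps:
K(l) = 486 + l
A(948)/K(-227 + 784) - 2184777/(-2849643) = -736/(486 + (-227 + 784)) - 2184777/(-2849643) = -736/(486 + 557) - 2184777*(-1/2849643) = -736/1043 + 242753/316627 = 20153907/330241961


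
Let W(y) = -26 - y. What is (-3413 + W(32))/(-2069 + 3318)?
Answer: -3471/1249 ≈ -2.7790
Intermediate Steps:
(-3413 + W(32))/(-2069 + 3318) = (-3413 + (-26 - 1*32))/(-2069 + 3318) = (-3413 + (-26 - 32))/1249 = (-3413 - 58)*(1/1249) = -3471*1/1249 = -3471/1249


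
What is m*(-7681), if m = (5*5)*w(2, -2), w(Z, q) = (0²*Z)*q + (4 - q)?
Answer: -1152150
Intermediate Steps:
w(Z, q) = 4 - q (w(Z, q) = (0*Z)*q + (4 - q) = 0*q + (4 - q) = 0 + (4 - q) = 4 - q)
m = 150 (m = (5*5)*(4 - 1*(-2)) = 25*(4 + 2) = 25*6 = 150)
m*(-7681) = 150*(-7681) = -1152150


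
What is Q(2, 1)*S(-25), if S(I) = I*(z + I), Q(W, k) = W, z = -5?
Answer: 1500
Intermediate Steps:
S(I) = I*(-5 + I)
Q(2, 1)*S(-25) = 2*(-25*(-5 - 25)) = 2*(-25*(-30)) = 2*750 = 1500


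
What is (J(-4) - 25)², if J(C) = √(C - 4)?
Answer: 617 - 100*I*√2 ≈ 617.0 - 141.42*I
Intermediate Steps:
J(C) = √(-4 + C)
(J(-4) - 25)² = (√(-4 - 4) - 25)² = (√(-8) - 25)² = (2*I*√2 - 25)² = (-25 + 2*I*√2)²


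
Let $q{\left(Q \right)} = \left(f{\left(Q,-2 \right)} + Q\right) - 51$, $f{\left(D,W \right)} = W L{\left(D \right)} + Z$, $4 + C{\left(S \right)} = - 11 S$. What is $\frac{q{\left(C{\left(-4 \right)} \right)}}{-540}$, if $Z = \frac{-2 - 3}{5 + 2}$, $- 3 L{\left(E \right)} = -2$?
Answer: $\frac{137}{5670} \approx 0.024162$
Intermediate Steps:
$L{\left(E \right)} = \frac{2}{3}$ ($L{\left(E \right)} = \left(- \frac{1}{3}\right) \left(-2\right) = \frac{2}{3}$)
$Z = - \frac{5}{7} \approx -0.71429$
$C{\left(S \right)} = -4 - 11 S$
$f{\left(D,W \right)} = - \frac{5}{7} + \frac{2 W}{3}$ ($f{\left(D,W \right)} = W \frac{2}{3} - \frac{5}{7} = \frac{2 W}{3} - \frac{5}{7} = - \frac{5}{7} + \frac{2 W}{3}$)
$q{\left(Q \right)} = - \frac{1114}{21} + Q$ ($q{\left(Q \right)} = \left(\left(- \frac{5}{7} + \frac{2}{3} \left(-2\right)\right) + Q\right) - 51 = \left(\left(- \frac{5}{7} - \frac{4}{3}\right) + Q\right) - 51 = \left(- \frac{43}{21} + Q\right) - 51 = - \frac{1114}{21} + Q$)
$\frac{q{\left(C{\left(-4 \right)} \right)}}{-540} = \frac{- \frac{1114}{21} - -40}{-540} = \left(- \frac{1114}{21} + \left(-4 + 44\right)\right) \left(- \frac{1}{540}\right) = \left(- \frac{1114}{21} + 40\right) \left(- \frac{1}{540}\right) = \left(- \frac{274}{21}\right) \left(- \frac{1}{540}\right) = \frac{137}{5670}$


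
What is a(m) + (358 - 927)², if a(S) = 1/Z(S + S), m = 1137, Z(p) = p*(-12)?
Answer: 8834790167/27288 ≈ 3.2376e+5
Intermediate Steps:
Z(p) = -12*p
a(S) = -1/(24*S) (a(S) = 1/(-12*(S + S)) = 1/(-24*S) = -1/(24*S))
a(m) + (358 - 927)² = -1/24/1137 + (358 - 927)² = -1/24*1/1137 + (-569)² = -1/27288 + 323761 = 8834790167/27288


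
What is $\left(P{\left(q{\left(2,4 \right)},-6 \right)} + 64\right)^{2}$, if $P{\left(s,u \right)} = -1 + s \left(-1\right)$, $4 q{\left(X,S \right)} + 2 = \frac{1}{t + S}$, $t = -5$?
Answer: $\frac{65025}{16} \approx 4064.1$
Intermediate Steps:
$q{\left(X,S \right)} = - \frac{1}{2} + \frac{1}{4 \left(-5 + S\right)}$
$P{\left(s,u \right)} = -1 - s$
$\left(P{\left(q{\left(2,4 \right)},-6 \right)} + 64\right)^{2} = \left(\left(-1 - \frac{11 - 8}{4 \left(-5 + 4\right)}\right) + 64\right)^{2} = \left(\left(-1 - \frac{11 - 8}{4 \left(-1\right)}\right) + 64\right)^{2} = \left(\left(-1 - \frac{1}{4} \left(-1\right) 3\right) + 64\right)^{2} = \left(\left(-1 - - \frac{3}{4}\right) + 64\right)^{2} = \left(\left(-1 + \frac{3}{4}\right) + 64\right)^{2} = \left(- \frac{1}{4} + 64\right)^{2} = \left(\frac{255}{4}\right)^{2} = \frac{65025}{16}$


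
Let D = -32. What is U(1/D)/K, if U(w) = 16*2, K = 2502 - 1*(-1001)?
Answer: 32/3503 ≈ 0.0091350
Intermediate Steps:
K = 3503 (K = 2502 + 1001 = 3503)
U(w) = 32
U(1/D)/K = 32/3503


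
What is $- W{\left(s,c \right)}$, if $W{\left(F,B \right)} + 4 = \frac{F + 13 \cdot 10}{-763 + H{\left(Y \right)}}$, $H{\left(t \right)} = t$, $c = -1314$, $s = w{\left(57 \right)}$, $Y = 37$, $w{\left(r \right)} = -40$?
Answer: $\frac{499}{121} \approx 4.124$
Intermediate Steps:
$s = -40$
$W{\left(F,B \right)} = - \frac{1517}{363} - \frac{F}{726}$ ($W{\left(F,B \right)} = -4 + \frac{F + 13 \cdot 10}{-763 + 37} = -4 + \frac{F + 130}{-726} = -4 + \left(130 + F\right) \left(- \frac{1}{726}\right) = -4 - \left(\frac{65}{363} + \frac{F}{726}\right) = - \frac{1517}{363} - \frac{F}{726}$)
$- W{\left(s,c \right)} = - (- \frac{1517}{363} - - \frac{20}{363}) = - (- \frac{1517}{363} + \frac{20}{363}) = \left(-1\right) \left(- \frac{499}{121}\right) = \frac{499}{121}$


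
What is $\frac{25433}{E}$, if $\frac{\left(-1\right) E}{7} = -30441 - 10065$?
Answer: $\frac{25433}{283542} \approx 0.089697$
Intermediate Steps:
$E = 283542$ ($E = - 7 \left(-30441 - 10065\right) = \left(-7\right) \left(-40506\right) = 283542$)
$\frac{25433}{E} = \frac{25433}{283542}$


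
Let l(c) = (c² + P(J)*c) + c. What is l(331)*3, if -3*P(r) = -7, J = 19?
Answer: 331993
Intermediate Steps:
P(r) = 7/3 (P(r) = -⅓*(-7) = 7/3)
l(c) = c² + 10*c/3 (l(c) = (c² + 7*c/3) + c = c² + 10*c/3)
l(331)*3 = ((⅓)*331*(10 + 3*331))*3 = ((⅓)*331*(10 + 993))*3 = ((⅓)*331*1003)*3 = (331993/3)*3 = 331993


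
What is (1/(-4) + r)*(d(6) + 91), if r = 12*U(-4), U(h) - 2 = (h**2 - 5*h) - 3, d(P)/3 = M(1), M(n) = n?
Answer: 78913/2 ≈ 39457.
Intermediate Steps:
d(P) = 3 (d(P) = 3*1 = 3)
U(h) = -1 + h**2 - 5*h (U(h) = 2 + ((h**2 - 5*h) - 3) = 2 + (-3 + h**2 - 5*h) = -1 + h**2 - 5*h)
r = 420 (r = 12*(-1 + (-4)**2 - 5*(-4)) = 12*(-1 + 16 + 20) = 12*35 = 420)
(1/(-4) + r)*(d(6) + 91) = (1/(-4) + 420)*(3 + 91) = (-1/4 + 420)*94 = (1679/4)*94 = 78913/2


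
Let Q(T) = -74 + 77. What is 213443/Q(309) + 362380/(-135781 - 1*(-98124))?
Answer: 8036535911/112971 ≈ 71138.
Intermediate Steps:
Q(T) = 3
213443/Q(309) + 362380/(-135781 - 1*(-98124)) = 213443/3 + 362380/(-135781 - 1*(-98124)) = 213443*(⅓) + 362380/(-135781 + 98124) = 213443/3 + 362380/(-37657) = 213443/3 + 362380*(-1/37657) = 213443/3 - 362380/37657 = 8036535911/112971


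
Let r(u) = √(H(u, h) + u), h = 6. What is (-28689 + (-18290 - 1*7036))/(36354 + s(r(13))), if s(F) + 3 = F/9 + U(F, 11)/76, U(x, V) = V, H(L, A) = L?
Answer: -918638569805580/618227596107313 + 2807915760*√26/618227596107313 ≈ -1.4859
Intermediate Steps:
r(u) = √2*√u (r(u) = √(u + u) = √(2*u) = √2*√u)
s(F) = -217/76 + F/9 (s(F) = -3 + (F/9 + 11/76) = -3 + (11/76 + F/9) = -217/76 + F/9)
(-28689 + (-18290 - 1*7036))/(36354 + s(r(13))) = (-28689 + (-18290 - 1*7036))/(36354 + (-217/76 + (√2*√13)/9)) = (-28689 + (-18290 - 7036))/(36354 + (-217/76 + √26/9)) = (-28689 - 25326)/(2762687/76 + √26/9) = -54015/(2762687/76 + √26/9)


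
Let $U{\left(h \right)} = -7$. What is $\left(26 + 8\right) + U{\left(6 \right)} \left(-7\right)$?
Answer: $83$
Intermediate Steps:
$\left(26 + 8\right) + U{\left(6 \right)} \left(-7\right) = \left(26 + 8\right) - -49 = 34 + 49 = 83$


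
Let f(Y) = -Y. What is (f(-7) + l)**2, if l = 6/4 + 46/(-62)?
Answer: 231361/3844 ≈ 60.188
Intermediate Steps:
l = 47/62 (l = 6*(1/4) + 46*(-1/62) = 3/2 - 23/31 = 47/62 ≈ 0.75806)
(f(-7) + l)**2 = (-1*(-7) + 47/62)**2 = (7 + 47/62)**2 = (481/62)**2 = 231361/3844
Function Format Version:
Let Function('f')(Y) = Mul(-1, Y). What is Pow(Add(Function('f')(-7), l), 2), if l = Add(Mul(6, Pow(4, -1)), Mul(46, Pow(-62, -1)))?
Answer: Rational(231361, 3844) ≈ 60.188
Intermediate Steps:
l = Rational(47, 62) (l = Add(Mul(6, Rational(1, 4)), Mul(46, Rational(-1, 62))) = Add(Rational(3, 2), Rational(-23, 31)) = Rational(47, 62) ≈ 0.75806)
Pow(Add(Function('f')(-7), l), 2) = Pow(Add(Mul(-1, -7), Rational(47, 62)), 2) = Pow(Add(7, Rational(47, 62)), 2) = Pow(Rational(481, 62), 2) = Rational(231361, 3844)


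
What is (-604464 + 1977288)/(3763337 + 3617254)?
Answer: 457608/2460197 ≈ 0.18600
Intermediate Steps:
(-604464 + 1977288)/(3763337 + 3617254) = 1372824/7380591 = 1372824*(1/7380591) = 457608/2460197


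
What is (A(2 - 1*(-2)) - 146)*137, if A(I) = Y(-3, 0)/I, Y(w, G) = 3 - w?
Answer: -39593/2 ≈ -19797.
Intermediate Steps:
A(I) = 6/I (A(I) = (3 - 1*(-3))/I = (3 + 3)/I = 6/I)
(A(2 - 1*(-2)) - 146)*137 = (6/(2 - 1*(-2)) - 146)*137 = (6/(2 + 2) - 146)*137 = (6/4 - 146)*137 = (6*(1/4) - 146)*137 = (3/2 - 146)*137 = -289/2*137 = -39593/2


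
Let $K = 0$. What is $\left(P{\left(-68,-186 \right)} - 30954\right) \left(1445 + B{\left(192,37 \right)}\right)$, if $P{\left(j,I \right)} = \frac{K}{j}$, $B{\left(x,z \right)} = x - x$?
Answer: $-44728530$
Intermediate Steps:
$B{\left(x,z \right)} = 0$
$P{\left(j,I \right)} = 0$ ($P{\left(j,I \right)} = \frac{0}{j} = 0$)
$\left(P{\left(-68,-186 \right)} - 30954\right) \left(1445 + B{\left(192,37 \right)}\right) = \left(0 - 30954\right) \left(1445 + 0\right) = \left(-30954\right) 1445 = -44728530$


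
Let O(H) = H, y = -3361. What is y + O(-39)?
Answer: -3400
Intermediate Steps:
y + O(-39) = -3361 - 39 = -3400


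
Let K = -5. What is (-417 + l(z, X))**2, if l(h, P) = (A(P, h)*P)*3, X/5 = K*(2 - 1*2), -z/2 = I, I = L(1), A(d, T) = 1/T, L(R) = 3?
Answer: 173889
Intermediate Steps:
I = 3
z = -6 (z = -2*3 = -6)
X = 0 (X = 5*(-5*(2 - 1*2)) = 5*(-5*(2 - 2)) = 5*(-5*0) = 5*0 = 0)
l(h, P) = 3*P/h (l(h, P) = (P/h)*3 = 3*P/h)
(-417 + l(z, X))**2 = (-417 + 3*0/(-6))**2 = (-417 + 3*0*(-1/6))**2 = (-417 + 0)**2 = (-417)**2 = 173889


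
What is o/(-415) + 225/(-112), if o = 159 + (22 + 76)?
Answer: -122159/46480 ≈ -2.6282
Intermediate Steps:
o = 257 (o = 159 + 98 = 257)
o/(-415) + 225/(-112) = 257/(-415) + 225/(-112) = 257*(-1/415) + 225*(-1/112) = -257/415 - 225/112 = -122159/46480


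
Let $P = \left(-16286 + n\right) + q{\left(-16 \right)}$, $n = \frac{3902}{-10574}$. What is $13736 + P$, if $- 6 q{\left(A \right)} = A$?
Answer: $- \frac{40409107}{15861} \approx -2547.7$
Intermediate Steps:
$q{\left(A \right)} = - \frac{A}{6}$
$n = - \frac{1951}{5287}$ ($n = 3902 \left(- \frac{1}{10574}\right) = - \frac{1951}{5287} \approx -0.36902$)
$P = - \frac{258275803}{15861}$ ($P = \left(-16286 - \frac{1951}{5287}\right) - - \frac{8}{3} = - \frac{86106033}{5287} + \frac{8}{3} = - \frac{258275803}{15861} \approx -16284.0$)
$13736 + P = 13736 - \frac{258275803}{15861} = - \frac{40409107}{15861}$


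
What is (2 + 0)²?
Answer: 4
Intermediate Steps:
(2 + 0)² = 2² = 4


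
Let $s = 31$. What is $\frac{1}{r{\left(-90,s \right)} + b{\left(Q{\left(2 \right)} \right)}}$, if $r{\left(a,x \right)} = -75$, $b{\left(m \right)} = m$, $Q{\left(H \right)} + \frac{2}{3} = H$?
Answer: $- \frac{3}{221} \approx -0.013575$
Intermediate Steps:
$Q{\left(H \right)} = - \frac{2}{3} + H$
$\frac{1}{r{\left(-90,s \right)} + b{\left(Q{\left(2 \right)} \right)}} = \frac{1}{-75 + \left(- \frac{2}{3} + 2\right)} = \frac{1}{-75 + \frac{4}{3}} = \frac{1}{- \frac{221}{3}} = - \frac{3}{221}$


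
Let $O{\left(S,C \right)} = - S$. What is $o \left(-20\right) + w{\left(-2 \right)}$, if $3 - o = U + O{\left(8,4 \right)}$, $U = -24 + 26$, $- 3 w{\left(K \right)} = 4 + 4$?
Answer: $- \frac{548}{3} \approx -182.67$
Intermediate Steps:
$w{\left(K \right)} = - \frac{8}{3}$ ($w{\left(K \right)} = - \frac{4 + 4}{3} = \left(- \frac{1}{3}\right) 8 = - \frac{8}{3}$)
$U = 2$
$o = 9$ ($o = 3 - \left(2 - 8\right) = 3 - -6 = 3 + 6 = 9$)
$o \left(-20\right) + w{\left(-2 \right)} = 9 \left(-20\right) - \frac{8}{3} = -180 - \frac{8}{3} = - \frac{548}{3}$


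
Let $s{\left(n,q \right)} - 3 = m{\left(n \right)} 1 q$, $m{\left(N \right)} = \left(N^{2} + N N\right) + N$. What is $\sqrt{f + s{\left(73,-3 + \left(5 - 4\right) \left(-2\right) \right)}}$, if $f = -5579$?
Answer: $i \sqrt{59231} \approx 243.37 i$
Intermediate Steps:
$m{\left(N \right)} = N + 2 N^{2}$ ($m{\left(N \right)} = \left(N^{2} + N^{2}\right) + N = 2 N^{2} + N = N + 2 N^{2}$)
$s{\left(n,q \right)} = 3 + n q \left(1 + 2 n\right)$ ($s{\left(n,q \right)} = 3 + n \left(1 + 2 n\right) 1 q = 3 + n \left(1 + 2 n\right) q = 3 + n q \left(1 + 2 n\right)$)
$\sqrt{f + s{\left(73,-3 + \left(5 - 4\right) \left(-2\right) \right)}} = \sqrt{-5579 + \left(3 + 73 \left(-3 + \left(5 - 4\right) \left(-2\right)\right) \left(1 + 2 \cdot 73\right)\right)} = \sqrt{-5579 + \left(3 + 73 \left(-3 + \left(5 - 4\right) \left(-2\right)\right) \left(1 + 146\right)\right)} = \sqrt{-5579 + \left(3 + 73 \left(-3 + 1 \left(-2\right)\right) 147\right)} = \sqrt{-5579 + \left(3 + 73 \left(-3 - 2\right) 147\right)} = \sqrt{-5579 + \left(3 + 73 \left(-5\right) 147\right)} = \sqrt{-5579 + \left(3 - 53655\right)} = \sqrt{-5579 - 53652} = \sqrt{-59231} = i \sqrt{59231}$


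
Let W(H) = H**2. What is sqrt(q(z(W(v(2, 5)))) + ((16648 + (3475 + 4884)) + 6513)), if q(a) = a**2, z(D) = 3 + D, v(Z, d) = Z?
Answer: sqrt(31569) ≈ 177.68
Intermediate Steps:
sqrt(q(z(W(v(2, 5)))) + ((16648 + (3475 + 4884)) + 6513)) = sqrt((3 + 2**2)**2 + ((16648 + (3475 + 4884)) + 6513)) = sqrt((3 + 4)**2 + ((16648 + 8359) + 6513)) = sqrt(7**2 + (25007 + 6513)) = sqrt(49 + 31520) = sqrt(31569)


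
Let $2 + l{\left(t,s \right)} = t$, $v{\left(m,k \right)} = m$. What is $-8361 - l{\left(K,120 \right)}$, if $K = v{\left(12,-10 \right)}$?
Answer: $-8371$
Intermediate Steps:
$K = 12$
$l{\left(t,s \right)} = -2 + t$
$-8361 - l{\left(K,120 \right)} = -8361 - \left(-2 + 12\right) = -8361 - 10 = -8371$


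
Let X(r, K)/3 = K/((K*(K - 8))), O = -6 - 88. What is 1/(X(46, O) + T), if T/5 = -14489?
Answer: -34/2463131 ≈ -1.3804e-5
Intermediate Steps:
T = -72445 (T = 5*(-14489) = -72445)
O = -94
X(r, K) = 3/(-8 + K) (X(r, K) = 3*(K/((K*(K - 8)))) = 3*(K/((K*(-8 + K)))) = 3*(K*(1/(K*(-8 + K)))) = 3/(-8 + K))
1/(X(46, O) + T) = 1/(3/(-8 - 94) - 72445) = 1/(3/(-102) - 72445) = 1/(3*(-1/102) - 72445) = 1/(-1/34 - 72445) = 1/(-2463131/34) = -34/2463131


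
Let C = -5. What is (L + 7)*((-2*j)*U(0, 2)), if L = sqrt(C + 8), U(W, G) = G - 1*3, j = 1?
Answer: 14 + 2*sqrt(3) ≈ 17.464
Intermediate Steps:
U(W, G) = -3 + G (U(W, G) = G - 3 = -3 + G)
L = sqrt(3) (L = sqrt(-5 + 8) = sqrt(3) ≈ 1.7320)
(L + 7)*((-2*j)*U(0, 2)) = (sqrt(3) + 7)*((-2*1)*(-3 + 2)) = (7 + sqrt(3))*(-2*(-1)) = (7 + sqrt(3))*2 = 14 + 2*sqrt(3)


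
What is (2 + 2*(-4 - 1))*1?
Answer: -8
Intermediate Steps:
(2 + 2*(-4 - 1))*1 = (2 + 2*(-5))*1 = (2 - 10)*1 = -8*1 = -8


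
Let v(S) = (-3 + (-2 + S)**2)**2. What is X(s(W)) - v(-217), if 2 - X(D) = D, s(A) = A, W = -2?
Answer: -2299969760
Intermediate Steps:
X(D) = 2 - D
X(s(W)) - v(-217) = (2 - 1*(-2)) - (-3 + (-2 - 217)**2)**2 = (2 + 2) - (-3 + (-219)**2)**2 = 4 - (-3 + 47961)**2 = 4 - 1*47958**2 = 4 - 1*2299969764 = 4 - 2299969764 = -2299969760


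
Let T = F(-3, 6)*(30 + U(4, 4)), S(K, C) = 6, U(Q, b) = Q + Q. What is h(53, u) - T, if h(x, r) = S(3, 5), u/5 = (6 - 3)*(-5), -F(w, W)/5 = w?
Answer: -564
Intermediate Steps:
U(Q, b) = 2*Q
F(w, W) = -5*w
u = -75 (u = 5*((6 - 3)*(-5)) = 5*(3*(-5)) = 5*(-15) = -75)
h(x, r) = 6
T = 570 (T = (-5*(-3))*(30 + 2*4) = 15*(30 + 8) = 15*38 = 570)
h(53, u) - T = 6 - 1*570 = 6 - 570 = -564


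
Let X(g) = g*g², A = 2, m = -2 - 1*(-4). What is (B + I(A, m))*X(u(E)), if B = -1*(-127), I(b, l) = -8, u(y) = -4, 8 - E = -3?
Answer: -7616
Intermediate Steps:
E = 11 (E = 8 - 1*(-3) = 8 + 3 = 11)
m = 2 (m = -2 + 4 = 2)
B = 127
X(g) = g³
(B + I(A, m))*X(u(E)) = (127 - 8)*(-4)³ = 119*(-64) = -7616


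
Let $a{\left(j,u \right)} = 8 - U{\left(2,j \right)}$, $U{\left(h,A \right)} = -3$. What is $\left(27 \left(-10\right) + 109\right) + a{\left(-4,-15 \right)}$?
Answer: $-150$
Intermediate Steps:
$a{\left(j,u \right)} = 11$ ($a{\left(j,u \right)} = 8 - -3 = 8 + 3 = 11$)
$\left(27 \left(-10\right) + 109\right) + a{\left(-4,-15 \right)} = \left(27 \left(-10\right) + 109\right) + 11 = \left(-270 + 109\right) + 11 = -161 + 11 = -150$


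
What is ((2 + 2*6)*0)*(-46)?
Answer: 0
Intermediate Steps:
((2 + 2*6)*0)*(-46) = ((2 + 12)*0)*(-46) = (14*0)*(-46) = 0*(-46) = 0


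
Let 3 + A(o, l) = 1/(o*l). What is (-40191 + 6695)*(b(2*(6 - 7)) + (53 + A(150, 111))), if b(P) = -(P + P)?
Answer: -15058143548/8325 ≈ -1.8088e+6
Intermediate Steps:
A(o, l) = -3 + 1/(l*o) (A(o, l) = -3 + 1/(o*l) = -3 + 1/(l*o))
b(P) = -2*P
(-40191 + 6695)*(b(2*(6 - 7)) + (53 + A(150, 111))) = (-40191 + 6695)*(-4*(6 - 7) + (53 + (-3 + 1/(111*150)))) = -33496*(-4*(-1) + (53 + (-3 + (1/111)*(1/150)))) = -33496*(-2*(-2) + (53 + (-3 + 1/16650))) = -33496*(4 + (53 - 49949/16650)) = -33496*(4 + 832501/16650) = -33496*899101/16650 = -15058143548/8325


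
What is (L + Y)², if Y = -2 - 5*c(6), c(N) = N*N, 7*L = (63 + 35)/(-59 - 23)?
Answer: 55785961/1681 ≈ 33186.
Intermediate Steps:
L = -7/41 (L = ((63 + 35)/(-59 - 23))/7 = (98/(-82))/7 = (98*(-1/82))/7 = (⅐)*(-49/41) = -7/41 ≈ -0.17073)
c(N) = N²
Y = -182 (Y = -2 - 5*6² = -2 - 5*36 = -2 - 180 = -182)
(L + Y)² = (-7/41 - 182)² = (-7469/41)² = 55785961/1681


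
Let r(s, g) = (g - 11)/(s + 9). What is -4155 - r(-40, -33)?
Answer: -128849/31 ≈ -4156.4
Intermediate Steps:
r(s, g) = (-11 + g)/(9 + s)
-4155 - r(-40, -33) = -4155 - (-11 - 33)/(9 - 40) = -4155 - (-44)/(-31) = -4155 - (-1)*(-44)/31 = -4155 - 1*44/31 = -4155 - 44/31 = -128849/31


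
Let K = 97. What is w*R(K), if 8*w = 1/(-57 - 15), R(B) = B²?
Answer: -9409/576 ≈ -16.335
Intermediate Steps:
w = -1/576 (w = 1/(8*(-57 - 15)) = (⅛)/(-72) = (⅛)*(-1/72) = -1/576 ≈ -0.0017361)
w*R(K) = -1/576*97² = -1/576*9409 = -9409/576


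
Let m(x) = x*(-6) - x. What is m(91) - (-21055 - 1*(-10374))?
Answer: 10044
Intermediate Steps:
m(x) = -7*x (m(x) = -6*x - x = -7*x)
m(91) - (-21055 - 1*(-10374)) = -7*91 - (-21055 - 1*(-10374)) = -637 - (-21055 + 10374) = -637 - 1*(-10681) = -637 + 10681 = 10044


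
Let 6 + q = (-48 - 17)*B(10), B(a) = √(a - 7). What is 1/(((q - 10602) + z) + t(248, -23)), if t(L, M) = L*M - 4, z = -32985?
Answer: -49301/2430575926 + 65*√3/2430575926 ≈ -2.0237e-5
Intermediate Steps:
B(a) = √(-7 + a)
q = -6 - 65*√3 (q = -6 + (-48 - 17)*√(-7 + 10) = -6 - 65*√3 ≈ -118.58)
t(L, M) = -4 + L*M
1/(((q - 10602) + z) + t(248, -23)) = 1/((((-6 - 65*√3) - 10602) - 32985) + (-4 + 248*(-23))) = 1/(((-10608 - 65*√3) - 32985) + (-4 - 5704)) = 1/((-43593 - 65*√3) - 5708) = 1/(-49301 - 65*√3)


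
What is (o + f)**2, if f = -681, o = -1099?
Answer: 3168400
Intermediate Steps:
(o + f)**2 = (-1099 - 681)**2 = (-1780)**2 = 3168400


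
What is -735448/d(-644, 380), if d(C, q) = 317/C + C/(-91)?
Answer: -6157170656/55127 ≈ -1.1169e+5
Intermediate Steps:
d(C, q) = 317/C - C/91 (d(C, q) = 317/C + C*(-1/91) = 317/C - C/91)
-735448/d(-644, 380) = -735448/(317/(-644) - 1/91*(-644)) = -735448/(317*(-1/644) + 92/13) = -735448/(-317/644 + 92/13) = -735448/55127/8372 = -735448*8372/55127 = -6157170656/55127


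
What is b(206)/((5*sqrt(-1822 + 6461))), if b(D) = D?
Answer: 206*sqrt(4639)/23195 ≈ 0.60490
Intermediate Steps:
b(206)/((5*sqrt(-1822 + 6461))) = 206/((5*sqrt(-1822 + 6461))) = 206/((5*sqrt(4639))) = 206*(sqrt(4639)/23195) = 206*sqrt(4639)/23195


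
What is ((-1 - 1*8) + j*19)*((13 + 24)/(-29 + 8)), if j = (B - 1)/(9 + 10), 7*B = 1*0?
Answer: 370/21 ≈ 17.619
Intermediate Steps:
B = 0 (B = (1*0)/7 = (⅐)*0 = 0)
j = -1/19 (j = (0 - 1)/(9 + 10) = -1/19 ≈ -0.052632)
((-1 - 1*8) + j*19)*((13 + 24)/(-29 + 8)) = ((-1 - 1*8) - 1/19*19)*((13 + 24)/(-29 + 8)) = ((-1 - 8) - 1)*(37/(-21)) = (-9 - 1)*(37*(-1/21)) = -10*(-37/21) = 370/21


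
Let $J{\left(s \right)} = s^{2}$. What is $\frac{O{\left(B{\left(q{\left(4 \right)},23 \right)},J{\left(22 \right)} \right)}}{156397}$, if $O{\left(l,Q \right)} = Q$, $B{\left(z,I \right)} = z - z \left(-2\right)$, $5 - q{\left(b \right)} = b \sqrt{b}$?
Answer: $\frac{484}{156397} \approx 0.0030947$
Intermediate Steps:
$q{\left(b \right)} = 5 - b^{\frac{3}{2}}$ ($q{\left(b \right)} = 5 - b \sqrt{b} = 5 - b^{\frac{3}{2}}$)
$B{\left(z,I \right)} = 3 z$ ($B{\left(z,I \right)} = z - - 2 z = z + 2 z = 3 z$)
$\frac{O{\left(B{\left(q{\left(4 \right)},23 \right)},J{\left(22 \right)} \right)}}{156397} = \frac{22^{2}}{156397} = 484 \cdot \frac{1}{156397} = \frac{484}{156397}$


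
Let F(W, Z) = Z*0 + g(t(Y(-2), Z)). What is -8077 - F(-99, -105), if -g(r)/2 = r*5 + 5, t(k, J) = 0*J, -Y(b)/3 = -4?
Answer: -8067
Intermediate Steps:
Y(b) = 12 (Y(b) = -3*(-4) = 12)
t(k, J) = 0
g(r) = -10 - 10*r (g(r) = -2*(r*5 + 5) = -2*(5*r + 5) = -2*(5 + 5*r) = -10 - 10*r)
F(W, Z) = -10 (F(W, Z) = Z*0 + (-10 - 10*0) = 0 + (-10 + 0) = 0 - 10 = -10)
-8077 - F(-99, -105) = -8077 - 1*(-10) = -8077 + 10 = -8067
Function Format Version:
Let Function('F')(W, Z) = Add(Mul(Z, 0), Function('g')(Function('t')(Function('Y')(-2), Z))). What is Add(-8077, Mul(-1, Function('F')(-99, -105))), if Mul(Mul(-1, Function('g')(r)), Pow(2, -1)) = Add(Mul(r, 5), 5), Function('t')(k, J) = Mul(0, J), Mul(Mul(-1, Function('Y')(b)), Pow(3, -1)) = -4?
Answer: -8067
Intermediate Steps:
Function('Y')(b) = 12 (Function('Y')(b) = Mul(-3, -4) = 12)
Function('t')(k, J) = 0
Function('g')(r) = Add(-10, Mul(-10, r)) (Function('g')(r) = Mul(-2, Add(Mul(r, 5), 5)) = Mul(-2, Add(Mul(5, r), 5)) = Mul(-2, Add(5, Mul(5, r))) = Add(-10, Mul(-10, r)))
Function('F')(W, Z) = -10 (Function('F')(W, Z) = Add(Mul(Z, 0), Add(-10, Mul(-10, 0))) = Add(0, Add(-10, 0)) = Add(0, -10) = -10)
Add(-8077, Mul(-1, Function('F')(-99, -105))) = Add(-8077, Mul(-1, -10)) = Add(-8077, 10) = -8067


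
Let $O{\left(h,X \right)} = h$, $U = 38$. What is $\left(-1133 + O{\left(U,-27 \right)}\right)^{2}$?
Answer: $1199025$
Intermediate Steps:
$\left(-1133 + O{\left(U,-27 \right)}\right)^{2} = \left(-1133 + 38\right)^{2} = \left(-1095\right)^{2} = 1199025$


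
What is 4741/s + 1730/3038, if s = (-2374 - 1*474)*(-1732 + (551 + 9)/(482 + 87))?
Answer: 2430536795411/4260995362176 ≈ 0.57042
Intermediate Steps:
s = 2805131904/569 (s = (-2374 - 474)*(-1732 + 560/569) = -2848*(-1732 + 560*(1/569)) = -2848*(-1732 + 560/569) = -2848*(-984948/569) = 2805131904/569 ≈ 4.9299e+6)
4741/s + 1730/3038 = 4741/(2805131904/569) + 1730/3038 = 4741*(569/2805131904) + 1730*(1/3038) = 2697629/2805131904 + 865/1519 = 2430536795411/4260995362176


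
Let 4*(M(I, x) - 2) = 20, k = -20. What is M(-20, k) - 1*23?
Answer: -16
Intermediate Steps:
M(I, x) = 7 (M(I, x) = 2 + (¼)*20 = 2 + 5 = 7)
M(-20, k) - 1*23 = 7 - 1*23 = 7 - 23 = -16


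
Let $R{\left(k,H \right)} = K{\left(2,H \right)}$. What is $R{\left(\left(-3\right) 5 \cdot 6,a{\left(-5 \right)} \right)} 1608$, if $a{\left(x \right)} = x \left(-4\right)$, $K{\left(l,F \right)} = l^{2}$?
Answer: $6432$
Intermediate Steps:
$a{\left(x \right)} = - 4 x$
$R{\left(k,H \right)} = 4$ ($R{\left(k,H \right)} = 2^{2} = 4$)
$R{\left(\left(-3\right) 5 \cdot 6,a{\left(-5 \right)} \right)} 1608 = 4 \cdot 1608 = 6432$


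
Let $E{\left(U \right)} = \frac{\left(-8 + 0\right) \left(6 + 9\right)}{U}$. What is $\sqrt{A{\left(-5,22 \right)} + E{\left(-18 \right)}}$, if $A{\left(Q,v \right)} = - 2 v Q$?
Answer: $\frac{2 \sqrt{510}}{3} \approx 15.055$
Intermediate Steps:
$E{\left(U \right)} = - \frac{120}{U}$ ($E{\left(U \right)} = \frac{\left(-8\right) 15}{U} = - \frac{120}{U}$)
$A{\left(Q,v \right)} = - 2 Q v$
$\sqrt{A{\left(-5,22 \right)} + E{\left(-18 \right)}} = \sqrt{\left(-2\right) \left(-5\right) 22 - \frac{120}{-18}} = \sqrt{220 - - \frac{20}{3}} = \sqrt{220 + \frac{20}{3}} = \sqrt{\frac{680}{3}} = \frac{2 \sqrt{510}}{3}$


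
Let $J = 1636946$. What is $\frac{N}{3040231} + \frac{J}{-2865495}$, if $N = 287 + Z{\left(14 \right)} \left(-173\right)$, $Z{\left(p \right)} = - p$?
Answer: $- \frac{4968931348571}{8711766729345} \approx -0.57037$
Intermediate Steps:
$N = 2709$ ($N = 287 + \left(-1\right) 14 \left(-173\right) = 287 - -2422 = 287 + 2422 = 2709$)
$\frac{N}{3040231} + \frac{J}{-2865495} = \frac{2709}{3040231} + \frac{1636946}{-2865495} = 2709 \cdot \frac{1}{3040231} + 1636946 \left(- \frac{1}{2865495}\right) = \frac{2709}{3040231} - \frac{1636946}{2865495} = - \frac{4968931348571}{8711766729345}$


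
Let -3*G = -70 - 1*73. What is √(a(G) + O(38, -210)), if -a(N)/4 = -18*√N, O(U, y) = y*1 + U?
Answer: 2*√(-43 + 6*√429) ≈ 18.030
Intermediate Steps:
O(U, y) = U + y (O(U, y) = y + U = U + y)
G = 143/3 (G = -(-70 - 1*73)/3 = -(-70 - 73)/3 = -⅓*(-143) = 143/3 ≈ 47.667)
a(N) = 72*√N (a(N) = -(-72)*√N = 72*√N)
√(a(G) + O(38, -210)) = √(72*√(143/3) + (38 - 210)) = √(72*(√429/3) - 172) = √(24*√429 - 172) = √(-172 + 24*√429)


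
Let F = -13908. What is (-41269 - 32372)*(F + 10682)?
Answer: 237565866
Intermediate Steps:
(-41269 - 32372)*(F + 10682) = (-41269 - 32372)*(-13908 + 10682) = -73641*(-3226) = 237565866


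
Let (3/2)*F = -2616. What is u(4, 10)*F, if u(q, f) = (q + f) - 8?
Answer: -10464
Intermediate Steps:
u(q, f) = -8 + f + q (u(q, f) = (f + q) - 8 = -8 + f + q)
F = -1744 (F = (⅔)*(-2616) = -1744)
u(4, 10)*F = (-8 + 10 + 4)*(-1744) = 6*(-1744) = -10464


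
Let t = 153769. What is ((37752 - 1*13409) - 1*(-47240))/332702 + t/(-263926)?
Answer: -8066659745/21952177013 ≈ -0.36747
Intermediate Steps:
((37752 - 1*13409) - 1*(-47240))/332702 + t/(-263926) = ((37752 - 1*13409) - 1*(-47240))/332702 + 153769/(-263926) = ((37752 - 13409) + 47240)*(1/332702) + 153769*(-1/263926) = (24343 + 47240)*(1/332702) - 153769/263926 = 71583*(1/332702) - 153769/263926 = 71583/332702 - 153769/263926 = -8066659745/21952177013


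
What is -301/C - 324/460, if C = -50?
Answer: 6113/1150 ≈ 5.3157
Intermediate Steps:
-301/C - 324/460 = -301/(-50) - 324/460 = -301*(-1/50) - 324*1/460 = 301/50 - 81/115 = 6113/1150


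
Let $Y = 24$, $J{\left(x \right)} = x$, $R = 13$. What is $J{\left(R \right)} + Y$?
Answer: $37$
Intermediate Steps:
$J{\left(R \right)} + Y = 13 + 24 = 37$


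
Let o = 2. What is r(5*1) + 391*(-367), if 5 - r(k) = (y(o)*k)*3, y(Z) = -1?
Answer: -143477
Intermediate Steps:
r(k) = 5 + 3*k (r(k) = 5 - (-k)*3 = 5 - (-3)*k = 5 + 3*k)
r(5*1) + 391*(-367) = (5 + 3*(5*1)) + 391*(-367) = (5 + 3*5) - 143497 = (5 + 15) - 143497 = 20 - 143497 = -143477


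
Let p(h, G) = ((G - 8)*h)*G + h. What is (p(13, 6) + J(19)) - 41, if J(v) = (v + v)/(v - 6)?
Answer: -2354/13 ≈ -181.08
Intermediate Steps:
J(v) = 2*v/(-6 + v) (J(v) = (2*v)/(-6 + v) = 2*v/(-6 + v))
p(h, G) = h + G*h*(-8 + G) (p(h, G) = ((-8 + G)*h)*G + h = (h*(-8 + G))*G + h = G*h*(-8 + G) + h = h + G*h*(-8 + G))
(p(13, 6) + J(19)) - 41 = (13*(1 + 6**2 - 8*6) + 2*19/(-6 + 19)) - 41 = (13*(1 + 36 - 48) + 2*19/13) - 41 = (13*(-11) + 2*19*(1/13)) - 41 = (-143 + 38/13) - 41 = -1821/13 - 41 = -2354/13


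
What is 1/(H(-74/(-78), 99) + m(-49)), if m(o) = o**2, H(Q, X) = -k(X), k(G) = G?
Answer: 1/2302 ≈ 0.00043440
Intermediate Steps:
H(Q, X) = -X
1/(H(-74/(-78), 99) + m(-49)) = 1/(-1*99 + (-49)**2) = 1/(-99 + 2401) = 1/2302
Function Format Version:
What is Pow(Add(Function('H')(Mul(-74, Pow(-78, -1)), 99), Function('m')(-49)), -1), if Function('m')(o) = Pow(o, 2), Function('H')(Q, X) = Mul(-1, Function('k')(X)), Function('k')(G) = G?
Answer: Rational(1, 2302) ≈ 0.00043440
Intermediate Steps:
Function('H')(Q, X) = Mul(-1, X)
Pow(Add(Function('H')(Mul(-74, Pow(-78, -1)), 99), Function('m')(-49)), -1) = Pow(Add(Mul(-1, 99), Pow(-49, 2)), -1) = Pow(Add(-99, 2401), -1) = Pow(2302, -1) = Rational(1, 2302)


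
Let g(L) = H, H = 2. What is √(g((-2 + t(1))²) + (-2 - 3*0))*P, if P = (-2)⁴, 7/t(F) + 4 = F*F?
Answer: 0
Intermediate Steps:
t(F) = 7/(-4 + F²) (t(F) = 7/(-4 + F*F) = 7/(-4 + F²))
P = 16
g(L) = 2
√(g((-2 + t(1))²) + (-2 - 3*0))*P = √(2 + (-2 - 3*0))*16 = √(2 + (-2 + 0))*16 = √(2 - 2)*16 = √0*16 = 0*16 = 0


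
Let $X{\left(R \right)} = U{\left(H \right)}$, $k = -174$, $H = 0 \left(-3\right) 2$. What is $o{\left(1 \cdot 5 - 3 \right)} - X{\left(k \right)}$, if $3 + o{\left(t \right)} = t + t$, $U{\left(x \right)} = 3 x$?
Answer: $1$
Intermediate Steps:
$H = 0$ ($H = 0 \cdot 2 = 0$)
$o{\left(t \right)} = -3 + 2 t$ ($o{\left(t \right)} = -3 + \left(t + t\right) = -3 + 2 t$)
$X{\left(R \right)} = 0$ ($X{\left(R \right)} = 3 \cdot 0 = 0$)
$o{\left(1 \cdot 5 - 3 \right)} - X{\left(k \right)} = \left(-3 + 2 \left(1 \cdot 5 - 3\right)\right) - 0 = \left(-3 + 2 \left(5 - 3\right)\right) + 0 = \left(-3 + 2 \cdot 2\right) + 0 = \left(-3 + 4\right) + 0 = 1 + 0 = 1$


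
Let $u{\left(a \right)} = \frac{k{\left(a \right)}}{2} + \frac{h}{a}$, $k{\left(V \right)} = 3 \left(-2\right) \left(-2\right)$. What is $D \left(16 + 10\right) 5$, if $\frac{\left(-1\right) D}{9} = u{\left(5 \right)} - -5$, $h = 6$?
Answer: $-14274$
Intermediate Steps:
$k{\left(V \right)} = 12$ ($k{\left(V \right)} = \left(-6\right) \left(-2\right) = 12$)
$u{\left(a \right)} = 6 + \frac{6}{a}$ ($u{\left(a \right)} = \frac{12}{2} + \frac{6}{a} = 12 \cdot \frac{1}{2} + \frac{6}{a} = 6 + \frac{6}{a}$)
$D = - \frac{549}{5}$ ($D = - 9 \left(\left(6 + \frac{6}{5}\right) - -5\right) = - 9 \left(\left(6 + 6 \cdot \frac{1}{5}\right) + 5\right) = - 9 \left(\left(6 + \frac{6}{5}\right) + 5\right) = - 9 \left(\frac{36}{5} + 5\right) = \left(-9\right) \frac{61}{5} = - \frac{549}{5} \approx -109.8$)
$D \left(16 + 10\right) 5 = - \frac{549 \left(16 + 10\right)}{5} \cdot 5 = \left(- \frac{549}{5}\right) 26 \cdot 5 = \left(- \frac{14274}{5}\right) 5 = -14274$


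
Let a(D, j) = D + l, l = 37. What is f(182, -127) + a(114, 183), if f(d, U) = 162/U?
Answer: 19015/127 ≈ 149.72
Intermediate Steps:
a(D, j) = 37 + D (a(D, j) = D + 37 = 37 + D)
f(182, -127) + a(114, 183) = 162/(-127) + (37 + 114) = 162*(-1/127) + 151 = -162/127 + 151 = 19015/127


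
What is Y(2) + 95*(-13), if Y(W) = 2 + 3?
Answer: -1230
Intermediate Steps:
Y(W) = 5
Y(2) + 95*(-13) = 5 + 95*(-13) = 5 - 1235 = -1230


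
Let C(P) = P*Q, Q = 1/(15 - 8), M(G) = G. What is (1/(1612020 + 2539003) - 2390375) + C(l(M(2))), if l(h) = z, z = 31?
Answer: -69457382543655/29057161 ≈ -2.3904e+6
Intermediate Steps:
Q = 1/7 ≈ 0.14286
l(h) = 31
C(P) = P/7 (C(P) = P*(1/7) = P/7)
(1/(1612020 + 2539003) - 2390375) + C(l(M(2))) = (1/(1612020 + 2539003) - 2390375) + (1/7)*31 = (1/4151023 - 2390375) + 31/7 = -9922501603624/4151023 + 31/7 = -69457382543655/29057161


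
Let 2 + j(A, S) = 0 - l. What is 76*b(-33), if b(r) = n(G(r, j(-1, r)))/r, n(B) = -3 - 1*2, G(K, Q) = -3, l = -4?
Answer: 380/33 ≈ 11.515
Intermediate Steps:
j(A, S) = 2 (j(A, S) = -2 + (0 - 1*(-4)) = -2 + (0 + 4) = -2 + 4 = 2)
n(B) = -5 (n(B) = -3 - 2 = -5)
b(r) = -5/r
76*b(-33) = 76*(-5/(-33)) = 76*(-5*(-1/33)) = 76*(5/33) = 380/33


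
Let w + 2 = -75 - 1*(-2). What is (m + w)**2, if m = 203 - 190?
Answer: 3844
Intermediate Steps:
w = -75 (w = -2 + (-75 - 1*(-2)) = -2 + (-75 + 2) = -2 - 73 = -75)
m = 13
(m + w)**2 = (13 - 75)**2 = (-62)**2 = 3844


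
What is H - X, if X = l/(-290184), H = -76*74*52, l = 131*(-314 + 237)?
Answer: -84863740519/290184 ≈ -2.9245e+5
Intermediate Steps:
l = -10087 (l = 131*(-77) = -10087)
H = -292448 (H = -5624*52 = -292448)
X = 10087/290184 (X = -10087/(-290184) = -10087*(-1/290184) = 10087/290184 ≈ 0.034761)
H - X = -292448 - 1*10087/290184 = -292448 - 10087/290184 = -84863740519/290184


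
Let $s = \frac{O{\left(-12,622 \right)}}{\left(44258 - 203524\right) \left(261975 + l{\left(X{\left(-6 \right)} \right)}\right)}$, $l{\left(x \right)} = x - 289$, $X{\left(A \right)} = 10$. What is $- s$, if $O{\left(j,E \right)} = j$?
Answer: $- \frac{1}{3473272928} \approx -2.8791 \cdot 10^{-10}$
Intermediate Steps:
$l{\left(x \right)} = -289 + x$
$s = \frac{1}{3473272928}$ ($s = - \frac{12}{\left(44258 - 203524\right) \left(261975 + \left(-289 + 10\right)\right)} = - \frac{12}{\left(-159266\right) \left(261975 - 279\right)} = - \frac{12}{\left(-159266\right) 261696} = - \frac{12}{-41679275136} = \left(-12\right) \left(- \frac{1}{41679275136}\right) = \frac{1}{3473272928} \approx 2.8791 \cdot 10^{-10}$)
$- s = \left(-1\right) \frac{1}{3473272928} = - \frac{1}{3473272928}$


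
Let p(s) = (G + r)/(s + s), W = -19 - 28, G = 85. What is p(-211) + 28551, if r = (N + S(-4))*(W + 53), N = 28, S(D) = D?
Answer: 12048293/422 ≈ 28550.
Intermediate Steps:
W = -47
r = 144 (r = (28 - 4)*(-47 + 53) = 24*6 = 144)
p(s) = 229/(2*s) (p(s) = (85 + 144)/(s + s) = 229/((2*s)) = 229*(1/(2*s)) = 229/(2*s))
p(-211) + 28551 = (229/2)/(-211) + 28551 = (229/2)*(-1/211) + 28551 = -229/422 + 28551 = 12048293/422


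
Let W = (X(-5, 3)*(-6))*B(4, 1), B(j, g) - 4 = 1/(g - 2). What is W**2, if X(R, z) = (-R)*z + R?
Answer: 32400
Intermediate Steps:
B(j, g) = 4 + 1/(-2 + g) (B(j, g) = 4 + 1/(g - 2) = 4 + 1/(-2 + g))
X(R, z) = R - R*z (X(R, z) = -R*z + R = R - R*z)
W = -180 (W = (-5*(1 - 1*3)*(-6))*((-7 + 4*1)/(-2 + 1)) = (-5*(1 - 3)*(-6))*((-7 + 4)/(-1)) = (-5*(-2)*(-6))*(-1*(-3)) = (10*(-6))*3 = -60*3 = -180)
W**2 = (-180)**2 = 32400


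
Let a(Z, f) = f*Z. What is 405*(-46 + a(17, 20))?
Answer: 119070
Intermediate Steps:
a(Z, f) = Z*f
405*(-46 + a(17, 20)) = 405*(-46 + 17*20) = 405*(-46 + 340) = 405*294 = 119070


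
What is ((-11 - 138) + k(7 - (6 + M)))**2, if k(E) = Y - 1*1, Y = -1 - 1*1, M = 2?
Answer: 23104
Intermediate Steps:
Y = -2 (Y = -1 - 1 = -2)
k(E) = -3 (k(E) = -2 - 1*1 = -2 - 1 = -3)
((-11 - 138) + k(7 - (6 + M)))**2 = ((-11 - 138) - 3)**2 = (-149 - 3)**2 = (-152)**2 = 23104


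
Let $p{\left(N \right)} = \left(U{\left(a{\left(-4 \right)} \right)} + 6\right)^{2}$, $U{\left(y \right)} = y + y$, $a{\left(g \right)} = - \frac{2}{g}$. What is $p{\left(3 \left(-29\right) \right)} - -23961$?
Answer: $24010$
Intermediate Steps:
$U{\left(y \right)} = 2 y$
$p{\left(N \right)} = 49$ ($p{\left(N \right)} = \left(2 \left(- \frac{2}{-4}\right) + 6\right)^{2} = \left(2 \left(\left(-2\right) \left(- \frac{1}{4}\right)\right) + 6\right)^{2} = \left(2 \cdot \frac{1}{2} + 6\right)^{2} = \left(1 + 6\right)^{2} = 7^{2} = 49$)
$p{\left(3 \left(-29\right) \right)} - -23961 = 49 - -23961 = 49 + 23961 = 24010$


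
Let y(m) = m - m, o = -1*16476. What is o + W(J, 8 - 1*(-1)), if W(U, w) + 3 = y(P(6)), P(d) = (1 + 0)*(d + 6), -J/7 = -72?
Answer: -16479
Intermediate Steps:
J = 504 (J = -7*(-72) = 504)
P(d) = 6 + d (P(d) = 1*(6 + d) = 6 + d)
o = -16476
y(m) = 0
W(U, w) = -3 (W(U, w) = -3 + 0 = -3)
o + W(J, 8 - 1*(-1)) = -16476 - 3 = -16479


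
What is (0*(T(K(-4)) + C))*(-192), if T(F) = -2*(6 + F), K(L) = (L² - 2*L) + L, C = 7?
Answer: 0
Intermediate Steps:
K(L) = L² - L
T(F) = -12 - 2*F
(0*(T(K(-4)) + C))*(-192) = (0*((-12 - (-8)*(-1 - 4)) + 7))*(-192) = (0*((-12 - (-8)*(-5)) + 7))*(-192) = (0*((-12 - 2*20) + 7))*(-192) = (0*((-12 - 40) + 7))*(-192) = (0*(-52 + 7))*(-192) = (0*(-45))*(-192) = 0*(-192) = 0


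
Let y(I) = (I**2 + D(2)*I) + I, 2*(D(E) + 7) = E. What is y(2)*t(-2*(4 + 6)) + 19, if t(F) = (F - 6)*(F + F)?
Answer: -6221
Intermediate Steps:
D(E) = -7 + E/2
y(I) = I**2 - 5*I (y(I) = (I**2 + (-7 + (1/2)*2)*I) + I = (I**2 + (-7 + 1)*I) + I = (I**2 - 6*I) + I = I**2 - 5*I)
t(F) = 2*F*(-6 + F) (t(F) = (-6 + F)*(2*F) = 2*F*(-6 + F))
y(2)*t(-2*(4 + 6)) + 19 = (2*(-5 + 2))*(2*(-2*(4 + 6))*(-6 - 2*(4 + 6))) + 19 = (2*(-3))*(2*(-2*10)*(-6 - 2*10)) + 19 = -12*(-20)*(-6 - 20) + 19 = -12*(-20)*(-26) + 19 = -6*1040 + 19 = -6240 + 19 = -6221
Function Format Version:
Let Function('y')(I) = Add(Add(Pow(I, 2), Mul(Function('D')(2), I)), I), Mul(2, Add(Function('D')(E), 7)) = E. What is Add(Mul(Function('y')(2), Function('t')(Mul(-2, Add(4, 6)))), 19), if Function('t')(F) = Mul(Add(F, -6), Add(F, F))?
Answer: -6221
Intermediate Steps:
Function('D')(E) = Add(-7, Mul(Rational(1, 2), E))
Function('y')(I) = Add(Pow(I, 2), Mul(-5, I)) (Function('y')(I) = Add(Add(Pow(I, 2), Mul(Add(-7, Mul(Rational(1, 2), 2)), I)), I) = Add(Add(Pow(I, 2), Mul(Add(-7, 1), I)), I) = Add(Add(Pow(I, 2), Mul(-6, I)), I) = Add(Pow(I, 2), Mul(-5, I)))
Function('t')(F) = Mul(2, F, Add(-6, F)) (Function('t')(F) = Mul(Add(-6, F), Mul(2, F)) = Mul(2, F, Add(-6, F)))
Add(Mul(Function('y')(2), Function('t')(Mul(-2, Add(4, 6)))), 19) = Add(Mul(Mul(2, Add(-5, 2)), Mul(2, Mul(-2, Add(4, 6)), Add(-6, Mul(-2, Add(4, 6))))), 19) = Add(Mul(Mul(2, -3), Mul(2, Mul(-2, 10), Add(-6, Mul(-2, 10)))), 19) = Add(Mul(-6, Mul(2, -20, Add(-6, -20))), 19) = Add(Mul(-6, Mul(2, -20, -26)), 19) = Add(Mul(-6, 1040), 19) = Add(-6240, 19) = -6221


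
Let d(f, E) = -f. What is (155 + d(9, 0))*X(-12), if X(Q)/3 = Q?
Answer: -5256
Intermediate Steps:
X(Q) = 3*Q
(155 + d(9, 0))*X(-12) = (155 - 1*9)*(3*(-12)) = (155 - 9)*(-36) = 146*(-36) = -5256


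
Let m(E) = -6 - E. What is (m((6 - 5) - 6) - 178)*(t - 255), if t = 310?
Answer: -9845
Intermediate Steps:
(m((6 - 5) - 6) - 178)*(t - 255) = ((-6 - ((6 - 5) - 6)) - 178)*(310 - 255) = ((-6 - (1 - 6)) - 178)*55 = ((-6 - 1*(-5)) - 178)*55 = ((-6 + 5) - 178)*55 = (-1 - 178)*55 = -179*55 = -9845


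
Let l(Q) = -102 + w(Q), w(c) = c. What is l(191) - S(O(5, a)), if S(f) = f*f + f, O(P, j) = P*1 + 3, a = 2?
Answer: 17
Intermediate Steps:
l(Q) = -102 + Q
O(P, j) = 3 + P (O(P, j) = P + 3 = 3 + P)
S(f) = f + f² (S(f) = f² + f = f + f²)
l(191) - S(O(5, a)) = (-102 + 191) - (3 + 5)*(1 + (3 + 5)) = 89 - 8*(1 + 8) = 89 - 8*9 = 89 - 1*72 = 89 - 72 = 17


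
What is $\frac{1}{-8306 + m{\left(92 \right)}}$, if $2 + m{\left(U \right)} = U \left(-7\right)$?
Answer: $- \frac{1}{8952} \approx -0.00011171$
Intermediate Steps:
$m{\left(U \right)} = -2 - 7 U$ ($m{\left(U \right)} = -2 + U \left(-7\right) = -2 - 7 U$)
$\frac{1}{-8306 + m{\left(92 \right)}} = \frac{1}{-8306 - 646} = \frac{1}{-8952} = - \frac{1}{8952}$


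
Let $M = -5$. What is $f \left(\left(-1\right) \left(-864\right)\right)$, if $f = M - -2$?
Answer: $-2592$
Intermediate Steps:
$f = -3$ ($f = -5 - -2 = -5 + 2 = -3$)
$f \left(\left(-1\right) \left(-864\right)\right) = - 3 \left(\left(-1\right) \left(-864\right)\right) = \left(-3\right) 864 = -2592$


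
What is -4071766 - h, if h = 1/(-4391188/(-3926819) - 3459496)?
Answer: -55314168419252368757/13584810232036 ≈ -4.0718e+6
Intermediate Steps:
h = -3926819/13584810232036 (h = 1/(-4391188*(-1/3926819) - 3459496) = 1/(4391188/3926819 - 3459496) = 1/(-13584810232036/3926819) = -3926819/13584810232036 ≈ -2.8906e-7)
-4071766 - h = -4071766 - 1*(-3926819/13584810232036) = -4071766 + 3926819/13584810232036 = -55314168419252368757/13584810232036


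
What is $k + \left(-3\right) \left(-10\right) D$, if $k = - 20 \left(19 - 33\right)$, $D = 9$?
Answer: $550$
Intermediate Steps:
$k = 280$ ($k = \left(-20\right) \left(-14\right) = 280$)
$k + \left(-3\right) \left(-10\right) D = 280 + \left(-3\right) \left(-10\right) 9 = 280 + 30 \cdot 9 = 280 + 270 = 550$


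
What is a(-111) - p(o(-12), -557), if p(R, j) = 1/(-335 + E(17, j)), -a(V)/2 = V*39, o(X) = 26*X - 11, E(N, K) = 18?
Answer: 2744587/317 ≈ 8658.0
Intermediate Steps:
o(X) = -11 + 26*X
a(V) = -78*V (a(V) = -2*V*39 = -78*V)
p(R, j) = -1/317 (p(R, j) = 1/(-335 + 18) = 1/(-317) = -1/317)
a(-111) - p(o(-12), -557) = -78*(-111) - 1*(-1/317) = 8658 + 1/317 = 2744587/317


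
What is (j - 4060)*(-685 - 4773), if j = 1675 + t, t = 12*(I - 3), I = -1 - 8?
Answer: 13803282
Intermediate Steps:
I = -9
t = -144 (t = 12*(-9 - 3) = 12*(-12) = -144)
j = 1531 (j = 1675 - 144 = 1531)
(j - 4060)*(-685 - 4773) = (1531 - 4060)*(-685 - 4773) = -2529*(-5458) = 13803282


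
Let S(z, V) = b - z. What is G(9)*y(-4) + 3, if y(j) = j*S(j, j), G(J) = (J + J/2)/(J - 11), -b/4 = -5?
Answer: 651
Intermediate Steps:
b = 20 (b = -4*(-5) = 20)
S(z, V) = 20 - z
G(J) = 3*J/(2*(-11 + J)) (G(J) = (J + J*(1/2))/(-11 + J) = (J + J/2)/(-11 + J) = (3*J/2)/(-11 + J) = 3*J/(2*(-11 + J)))
y(j) = j*(20 - j)
G(9)*y(-4) + 3 = ((3/2)*9/(-11 + 9))*(-4*(20 - 1*(-4))) + 3 = ((3/2)*9/(-2))*(-4*(20 + 4)) + 3 = ((3/2)*9*(-1/2))*(-4*24) + 3 = -27/4*(-96) + 3 = 648 + 3 = 651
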